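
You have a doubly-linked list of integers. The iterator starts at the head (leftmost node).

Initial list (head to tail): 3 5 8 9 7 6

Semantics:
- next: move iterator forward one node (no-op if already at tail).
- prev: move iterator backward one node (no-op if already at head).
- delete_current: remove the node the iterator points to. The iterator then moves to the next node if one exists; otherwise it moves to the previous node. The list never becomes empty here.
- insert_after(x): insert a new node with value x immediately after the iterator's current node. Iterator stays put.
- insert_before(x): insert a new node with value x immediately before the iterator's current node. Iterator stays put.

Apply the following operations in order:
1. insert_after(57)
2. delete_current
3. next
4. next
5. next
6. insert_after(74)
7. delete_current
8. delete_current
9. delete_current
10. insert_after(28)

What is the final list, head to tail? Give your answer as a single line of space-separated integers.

Answer: 57 5 8 6 28

Derivation:
After 1 (insert_after(57)): list=[3, 57, 5, 8, 9, 7, 6] cursor@3
After 2 (delete_current): list=[57, 5, 8, 9, 7, 6] cursor@57
After 3 (next): list=[57, 5, 8, 9, 7, 6] cursor@5
After 4 (next): list=[57, 5, 8, 9, 7, 6] cursor@8
After 5 (next): list=[57, 5, 8, 9, 7, 6] cursor@9
After 6 (insert_after(74)): list=[57, 5, 8, 9, 74, 7, 6] cursor@9
After 7 (delete_current): list=[57, 5, 8, 74, 7, 6] cursor@74
After 8 (delete_current): list=[57, 5, 8, 7, 6] cursor@7
After 9 (delete_current): list=[57, 5, 8, 6] cursor@6
After 10 (insert_after(28)): list=[57, 5, 8, 6, 28] cursor@6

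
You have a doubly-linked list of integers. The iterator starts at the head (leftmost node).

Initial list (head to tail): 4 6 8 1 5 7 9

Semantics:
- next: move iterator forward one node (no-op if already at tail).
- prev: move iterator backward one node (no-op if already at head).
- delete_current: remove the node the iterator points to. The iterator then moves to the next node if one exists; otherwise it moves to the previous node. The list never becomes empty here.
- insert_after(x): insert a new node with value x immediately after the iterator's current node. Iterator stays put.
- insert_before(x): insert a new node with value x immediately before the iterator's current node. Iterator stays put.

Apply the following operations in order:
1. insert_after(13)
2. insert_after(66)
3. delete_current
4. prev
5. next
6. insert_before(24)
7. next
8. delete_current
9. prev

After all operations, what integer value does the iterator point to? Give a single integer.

After 1 (insert_after(13)): list=[4, 13, 6, 8, 1, 5, 7, 9] cursor@4
After 2 (insert_after(66)): list=[4, 66, 13, 6, 8, 1, 5, 7, 9] cursor@4
After 3 (delete_current): list=[66, 13, 6, 8, 1, 5, 7, 9] cursor@66
After 4 (prev): list=[66, 13, 6, 8, 1, 5, 7, 9] cursor@66
After 5 (next): list=[66, 13, 6, 8, 1, 5, 7, 9] cursor@13
After 6 (insert_before(24)): list=[66, 24, 13, 6, 8, 1, 5, 7, 9] cursor@13
After 7 (next): list=[66, 24, 13, 6, 8, 1, 5, 7, 9] cursor@6
After 8 (delete_current): list=[66, 24, 13, 8, 1, 5, 7, 9] cursor@8
After 9 (prev): list=[66, 24, 13, 8, 1, 5, 7, 9] cursor@13

Answer: 13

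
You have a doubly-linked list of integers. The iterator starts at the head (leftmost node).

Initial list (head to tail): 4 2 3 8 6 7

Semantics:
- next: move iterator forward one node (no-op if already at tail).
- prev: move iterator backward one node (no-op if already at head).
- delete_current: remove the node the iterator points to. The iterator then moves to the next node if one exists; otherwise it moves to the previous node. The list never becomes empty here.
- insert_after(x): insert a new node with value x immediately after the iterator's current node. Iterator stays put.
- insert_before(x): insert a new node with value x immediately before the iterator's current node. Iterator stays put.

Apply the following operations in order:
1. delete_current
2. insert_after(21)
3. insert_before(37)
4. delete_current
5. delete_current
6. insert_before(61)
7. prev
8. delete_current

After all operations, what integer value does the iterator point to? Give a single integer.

Answer: 3

Derivation:
After 1 (delete_current): list=[2, 3, 8, 6, 7] cursor@2
After 2 (insert_after(21)): list=[2, 21, 3, 8, 6, 7] cursor@2
After 3 (insert_before(37)): list=[37, 2, 21, 3, 8, 6, 7] cursor@2
After 4 (delete_current): list=[37, 21, 3, 8, 6, 7] cursor@21
After 5 (delete_current): list=[37, 3, 8, 6, 7] cursor@3
After 6 (insert_before(61)): list=[37, 61, 3, 8, 6, 7] cursor@3
After 7 (prev): list=[37, 61, 3, 8, 6, 7] cursor@61
After 8 (delete_current): list=[37, 3, 8, 6, 7] cursor@3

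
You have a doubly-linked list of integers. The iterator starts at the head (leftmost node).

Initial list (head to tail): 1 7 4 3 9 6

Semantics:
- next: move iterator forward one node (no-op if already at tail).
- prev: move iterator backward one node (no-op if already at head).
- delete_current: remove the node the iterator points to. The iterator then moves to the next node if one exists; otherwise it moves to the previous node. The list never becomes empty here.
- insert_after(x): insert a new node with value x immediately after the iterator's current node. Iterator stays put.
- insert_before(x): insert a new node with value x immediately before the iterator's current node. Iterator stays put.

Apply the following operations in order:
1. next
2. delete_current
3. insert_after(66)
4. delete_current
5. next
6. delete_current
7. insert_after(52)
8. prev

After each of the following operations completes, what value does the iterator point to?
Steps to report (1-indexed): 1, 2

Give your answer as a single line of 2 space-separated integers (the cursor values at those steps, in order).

After 1 (next): list=[1, 7, 4, 3, 9, 6] cursor@7
After 2 (delete_current): list=[1, 4, 3, 9, 6] cursor@4
After 3 (insert_after(66)): list=[1, 4, 66, 3, 9, 6] cursor@4
After 4 (delete_current): list=[1, 66, 3, 9, 6] cursor@66
After 5 (next): list=[1, 66, 3, 9, 6] cursor@3
After 6 (delete_current): list=[1, 66, 9, 6] cursor@9
After 7 (insert_after(52)): list=[1, 66, 9, 52, 6] cursor@9
After 8 (prev): list=[1, 66, 9, 52, 6] cursor@66

Answer: 7 4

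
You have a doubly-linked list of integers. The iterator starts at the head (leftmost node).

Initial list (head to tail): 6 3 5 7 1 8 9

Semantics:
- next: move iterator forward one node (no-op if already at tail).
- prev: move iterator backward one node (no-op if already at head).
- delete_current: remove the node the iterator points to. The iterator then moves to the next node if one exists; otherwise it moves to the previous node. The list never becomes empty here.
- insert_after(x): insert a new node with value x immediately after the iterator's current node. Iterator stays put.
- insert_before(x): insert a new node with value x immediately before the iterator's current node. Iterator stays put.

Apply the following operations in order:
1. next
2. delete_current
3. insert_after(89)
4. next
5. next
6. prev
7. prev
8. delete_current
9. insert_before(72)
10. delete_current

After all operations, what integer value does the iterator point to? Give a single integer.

Answer: 7

Derivation:
After 1 (next): list=[6, 3, 5, 7, 1, 8, 9] cursor@3
After 2 (delete_current): list=[6, 5, 7, 1, 8, 9] cursor@5
After 3 (insert_after(89)): list=[6, 5, 89, 7, 1, 8, 9] cursor@5
After 4 (next): list=[6, 5, 89, 7, 1, 8, 9] cursor@89
After 5 (next): list=[6, 5, 89, 7, 1, 8, 9] cursor@7
After 6 (prev): list=[6, 5, 89, 7, 1, 8, 9] cursor@89
After 7 (prev): list=[6, 5, 89, 7, 1, 8, 9] cursor@5
After 8 (delete_current): list=[6, 89, 7, 1, 8, 9] cursor@89
After 9 (insert_before(72)): list=[6, 72, 89, 7, 1, 8, 9] cursor@89
After 10 (delete_current): list=[6, 72, 7, 1, 8, 9] cursor@7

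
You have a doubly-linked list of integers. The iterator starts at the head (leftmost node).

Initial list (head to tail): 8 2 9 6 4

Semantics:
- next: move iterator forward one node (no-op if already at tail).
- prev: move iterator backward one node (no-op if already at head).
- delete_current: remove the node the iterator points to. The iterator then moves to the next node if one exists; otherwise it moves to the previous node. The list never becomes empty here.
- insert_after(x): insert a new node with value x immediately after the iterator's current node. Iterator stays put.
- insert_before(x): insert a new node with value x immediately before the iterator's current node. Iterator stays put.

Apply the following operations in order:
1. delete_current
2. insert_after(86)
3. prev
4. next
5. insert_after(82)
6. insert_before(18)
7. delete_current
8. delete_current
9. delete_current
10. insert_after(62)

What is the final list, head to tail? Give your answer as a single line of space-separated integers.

Answer: 2 18 6 62 4

Derivation:
After 1 (delete_current): list=[2, 9, 6, 4] cursor@2
After 2 (insert_after(86)): list=[2, 86, 9, 6, 4] cursor@2
After 3 (prev): list=[2, 86, 9, 6, 4] cursor@2
After 4 (next): list=[2, 86, 9, 6, 4] cursor@86
After 5 (insert_after(82)): list=[2, 86, 82, 9, 6, 4] cursor@86
After 6 (insert_before(18)): list=[2, 18, 86, 82, 9, 6, 4] cursor@86
After 7 (delete_current): list=[2, 18, 82, 9, 6, 4] cursor@82
After 8 (delete_current): list=[2, 18, 9, 6, 4] cursor@9
After 9 (delete_current): list=[2, 18, 6, 4] cursor@6
After 10 (insert_after(62)): list=[2, 18, 6, 62, 4] cursor@6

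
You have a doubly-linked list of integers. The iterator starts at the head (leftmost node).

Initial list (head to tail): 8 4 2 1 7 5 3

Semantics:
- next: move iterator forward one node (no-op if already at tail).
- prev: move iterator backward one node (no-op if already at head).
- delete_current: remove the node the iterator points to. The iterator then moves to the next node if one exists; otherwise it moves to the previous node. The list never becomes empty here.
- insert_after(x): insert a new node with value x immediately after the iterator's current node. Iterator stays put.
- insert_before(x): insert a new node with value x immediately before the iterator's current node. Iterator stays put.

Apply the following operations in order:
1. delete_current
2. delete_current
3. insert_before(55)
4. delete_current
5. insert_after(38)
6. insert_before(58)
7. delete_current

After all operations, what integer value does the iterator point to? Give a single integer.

After 1 (delete_current): list=[4, 2, 1, 7, 5, 3] cursor@4
After 2 (delete_current): list=[2, 1, 7, 5, 3] cursor@2
After 3 (insert_before(55)): list=[55, 2, 1, 7, 5, 3] cursor@2
After 4 (delete_current): list=[55, 1, 7, 5, 3] cursor@1
After 5 (insert_after(38)): list=[55, 1, 38, 7, 5, 3] cursor@1
After 6 (insert_before(58)): list=[55, 58, 1, 38, 7, 5, 3] cursor@1
After 7 (delete_current): list=[55, 58, 38, 7, 5, 3] cursor@38

Answer: 38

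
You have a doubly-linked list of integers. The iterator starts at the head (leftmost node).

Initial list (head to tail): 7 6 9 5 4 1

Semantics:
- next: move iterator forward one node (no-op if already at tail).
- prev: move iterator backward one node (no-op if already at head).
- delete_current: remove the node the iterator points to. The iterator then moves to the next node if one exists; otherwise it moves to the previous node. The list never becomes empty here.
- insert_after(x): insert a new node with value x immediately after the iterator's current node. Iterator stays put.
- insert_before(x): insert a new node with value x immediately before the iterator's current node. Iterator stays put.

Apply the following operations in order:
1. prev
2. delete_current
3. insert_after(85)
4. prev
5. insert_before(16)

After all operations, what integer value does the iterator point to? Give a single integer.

Answer: 6

Derivation:
After 1 (prev): list=[7, 6, 9, 5, 4, 1] cursor@7
After 2 (delete_current): list=[6, 9, 5, 4, 1] cursor@6
After 3 (insert_after(85)): list=[6, 85, 9, 5, 4, 1] cursor@6
After 4 (prev): list=[6, 85, 9, 5, 4, 1] cursor@6
After 5 (insert_before(16)): list=[16, 6, 85, 9, 5, 4, 1] cursor@6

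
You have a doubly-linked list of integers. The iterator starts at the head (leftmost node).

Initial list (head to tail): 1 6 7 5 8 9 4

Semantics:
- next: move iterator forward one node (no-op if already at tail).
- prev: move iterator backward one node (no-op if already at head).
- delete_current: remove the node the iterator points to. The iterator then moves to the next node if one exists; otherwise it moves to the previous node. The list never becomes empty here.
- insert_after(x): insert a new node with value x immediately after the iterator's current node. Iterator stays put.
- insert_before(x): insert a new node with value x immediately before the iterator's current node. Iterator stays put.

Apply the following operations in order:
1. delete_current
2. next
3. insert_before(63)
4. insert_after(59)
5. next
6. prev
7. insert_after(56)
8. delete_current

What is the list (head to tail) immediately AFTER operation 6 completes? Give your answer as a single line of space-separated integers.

Answer: 6 63 7 59 5 8 9 4

Derivation:
After 1 (delete_current): list=[6, 7, 5, 8, 9, 4] cursor@6
After 2 (next): list=[6, 7, 5, 8, 9, 4] cursor@7
After 3 (insert_before(63)): list=[6, 63, 7, 5, 8, 9, 4] cursor@7
After 4 (insert_after(59)): list=[6, 63, 7, 59, 5, 8, 9, 4] cursor@7
After 5 (next): list=[6, 63, 7, 59, 5, 8, 9, 4] cursor@59
After 6 (prev): list=[6, 63, 7, 59, 5, 8, 9, 4] cursor@7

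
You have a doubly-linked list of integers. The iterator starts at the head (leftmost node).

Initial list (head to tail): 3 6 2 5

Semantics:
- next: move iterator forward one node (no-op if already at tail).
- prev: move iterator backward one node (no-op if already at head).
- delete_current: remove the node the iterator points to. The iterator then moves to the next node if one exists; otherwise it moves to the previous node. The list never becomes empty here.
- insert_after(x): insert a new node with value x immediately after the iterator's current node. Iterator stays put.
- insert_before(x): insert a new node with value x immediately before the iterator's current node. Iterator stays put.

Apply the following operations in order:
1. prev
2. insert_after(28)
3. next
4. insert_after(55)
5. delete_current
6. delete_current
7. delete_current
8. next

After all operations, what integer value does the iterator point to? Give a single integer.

Answer: 5

Derivation:
After 1 (prev): list=[3, 6, 2, 5] cursor@3
After 2 (insert_after(28)): list=[3, 28, 6, 2, 5] cursor@3
After 3 (next): list=[3, 28, 6, 2, 5] cursor@28
After 4 (insert_after(55)): list=[3, 28, 55, 6, 2, 5] cursor@28
After 5 (delete_current): list=[3, 55, 6, 2, 5] cursor@55
After 6 (delete_current): list=[3, 6, 2, 5] cursor@6
After 7 (delete_current): list=[3, 2, 5] cursor@2
After 8 (next): list=[3, 2, 5] cursor@5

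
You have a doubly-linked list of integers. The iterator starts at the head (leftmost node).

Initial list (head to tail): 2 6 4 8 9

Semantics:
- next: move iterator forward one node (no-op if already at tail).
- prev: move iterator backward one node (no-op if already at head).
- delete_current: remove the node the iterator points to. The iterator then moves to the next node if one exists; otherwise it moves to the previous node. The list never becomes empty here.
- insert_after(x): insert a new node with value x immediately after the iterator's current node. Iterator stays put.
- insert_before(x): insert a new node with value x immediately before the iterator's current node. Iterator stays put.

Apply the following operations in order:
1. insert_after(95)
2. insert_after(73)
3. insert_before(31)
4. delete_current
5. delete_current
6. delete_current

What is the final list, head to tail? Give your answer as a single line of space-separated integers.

Answer: 31 6 4 8 9

Derivation:
After 1 (insert_after(95)): list=[2, 95, 6, 4, 8, 9] cursor@2
After 2 (insert_after(73)): list=[2, 73, 95, 6, 4, 8, 9] cursor@2
After 3 (insert_before(31)): list=[31, 2, 73, 95, 6, 4, 8, 9] cursor@2
After 4 (delete_current): list=[31, 73, 95, 6, 4, 8, 9] cursor@73
After 5 (delete_current): list=[31, 95, 6, 4, 8, 9] cursor@95
After 6 (delete_current): list=[31, 6, 4, 8, 9] cursor@6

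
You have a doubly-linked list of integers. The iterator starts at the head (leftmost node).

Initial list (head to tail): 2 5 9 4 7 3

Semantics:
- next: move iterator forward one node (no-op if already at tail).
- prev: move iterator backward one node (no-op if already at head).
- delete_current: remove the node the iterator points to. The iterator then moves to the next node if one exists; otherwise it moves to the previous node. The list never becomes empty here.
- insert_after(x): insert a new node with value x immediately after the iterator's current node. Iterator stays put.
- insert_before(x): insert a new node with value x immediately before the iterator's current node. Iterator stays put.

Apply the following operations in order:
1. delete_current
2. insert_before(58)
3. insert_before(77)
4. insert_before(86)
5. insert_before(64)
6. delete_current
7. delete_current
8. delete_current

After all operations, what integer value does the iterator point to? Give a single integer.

Answer: 7

Derivation:
After 1 (delete_current): list=[5, 9, 4, 7, 3] cursor@5
After 2 (insert_before(58)): list=[58, 5, 9, 4, 7, 3] cursor@5
After 3 (insert_before(77)): list=[58, 77, 5, 9, 4, 7, 3] cursor@5
After 4 (insert_before(86)): list=[58, 77, 86, 5, 9, 4, 7, 3] cursor@5
After 5 (insert_before(64)): list=[58, 77, 86, 64, 5, 9, 4, 7, 3] cursor@5
After 6 (delete_current): list=[58, 77, 86, 64, 9, 4, 7, 3] cursor@9
After 7 (delete_current): list=[58, 77, 86, 64, 4, 7, 3] cursor@4
After 8 (delete_current): list=[58, 77, 86, 64, 7, 3] cursor@7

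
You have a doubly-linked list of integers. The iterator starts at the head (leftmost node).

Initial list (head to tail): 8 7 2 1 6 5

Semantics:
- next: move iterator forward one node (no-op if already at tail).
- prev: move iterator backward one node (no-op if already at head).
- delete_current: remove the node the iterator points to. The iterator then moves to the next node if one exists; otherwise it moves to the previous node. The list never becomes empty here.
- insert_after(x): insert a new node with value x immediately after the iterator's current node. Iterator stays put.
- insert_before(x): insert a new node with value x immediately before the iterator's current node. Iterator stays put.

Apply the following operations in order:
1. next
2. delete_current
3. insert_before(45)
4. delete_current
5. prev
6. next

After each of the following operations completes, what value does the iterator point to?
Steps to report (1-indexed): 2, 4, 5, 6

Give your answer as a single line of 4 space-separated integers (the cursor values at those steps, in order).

After 1 (next): list=[8, 7, 2, 1, 6, 5] cursor@7
After 2 (delete_current): list=[8, 2, 1, 6, 5] cursor@2
After 3 (insert_before(45)): list=[8, 45, 2, 1, 6, 5] cursor@2
After 4 (delete_current): list=[8, 45, 1, 6, 5] cursor@1
After 5 (prev): list=[8, 45, 1, 6, 5] cursor@45
After 6 (next): list=[8, 45, 1, 6, 5] cursor@1

Answer: 2 1 45 1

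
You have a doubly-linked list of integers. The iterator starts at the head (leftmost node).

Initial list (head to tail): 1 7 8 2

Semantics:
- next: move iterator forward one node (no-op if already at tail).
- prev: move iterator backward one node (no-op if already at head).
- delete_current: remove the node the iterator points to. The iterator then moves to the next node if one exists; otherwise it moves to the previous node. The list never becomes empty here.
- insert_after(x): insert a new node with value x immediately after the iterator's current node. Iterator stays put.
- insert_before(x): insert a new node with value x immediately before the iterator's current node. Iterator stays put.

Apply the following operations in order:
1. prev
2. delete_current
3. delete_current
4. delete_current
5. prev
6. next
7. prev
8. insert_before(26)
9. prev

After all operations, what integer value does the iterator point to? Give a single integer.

Answer: 26

Derivation:
After 1 (prev): list=[1, 7, 8, 2] cursor@1
After 2 (delete_current): list=[7, 8, 2] cursor@7
After 3 (delete_current): list=[8, 2] cursor@8
After 4 (delete_current): list=[2] cursor@2
After 5 (prev): list=[2] cursor@2
After 6 (next): list=[2] cursor@2
After 7 (prev): list=[2] cursor@2
After 8 (insert_before(26)): list=[26, 2] cursor@2
After 9 (prev): list=[26, 2] cursor@26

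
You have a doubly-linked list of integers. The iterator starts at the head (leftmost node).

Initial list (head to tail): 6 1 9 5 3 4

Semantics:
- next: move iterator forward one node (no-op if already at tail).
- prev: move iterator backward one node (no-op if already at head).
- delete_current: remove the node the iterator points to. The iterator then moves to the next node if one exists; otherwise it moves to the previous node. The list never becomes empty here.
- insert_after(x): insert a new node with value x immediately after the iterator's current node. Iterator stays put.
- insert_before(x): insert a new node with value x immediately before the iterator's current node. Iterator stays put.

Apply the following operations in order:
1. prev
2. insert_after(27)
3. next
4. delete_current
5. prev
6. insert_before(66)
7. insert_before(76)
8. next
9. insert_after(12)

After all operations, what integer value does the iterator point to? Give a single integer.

Answer: 1

Derivation:
After 1 (prev): list=[6, 1, 9, 5, 3, 4] cursor@6
After 2 (insert_after(27)): list=[6, 27, 1, 9, 5, 3, 4] cursor@6
After 3 (next): list=[6, 27, 1, 9, 5, 3, 4] cursor@27
After 4 (delete_current): list=[6, 1, 9, 5, 3, 4] cursor@1
After 5 (prev): list=[6, 1, 9, 5, 3, 4] cursor@6
After 6 (insert_before(66)): list=[66, 6, 1, 9, 5, 3, 4] cursor@6
After 7 (insert_before(76)): list=[66, 76, 6, 1, 9, 5, 3, 4] cursor@6
After 8 (next): list=[66, 76, 6, 1, 9, 5, 3, 4] cursor@1
After 9 (insert_after(12)): list=[66, 76, 6, 1, 12, 9, 5, 3, 4] cursor@1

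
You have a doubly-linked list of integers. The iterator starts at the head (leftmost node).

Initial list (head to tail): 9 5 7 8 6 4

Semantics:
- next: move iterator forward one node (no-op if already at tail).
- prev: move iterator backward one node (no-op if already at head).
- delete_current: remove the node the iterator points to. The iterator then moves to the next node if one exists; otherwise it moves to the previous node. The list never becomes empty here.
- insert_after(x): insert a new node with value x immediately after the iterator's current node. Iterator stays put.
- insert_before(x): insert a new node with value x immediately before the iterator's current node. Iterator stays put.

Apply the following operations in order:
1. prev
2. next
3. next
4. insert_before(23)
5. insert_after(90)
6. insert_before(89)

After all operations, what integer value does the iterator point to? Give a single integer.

After 1 (prev): list=[9, 5, 7, 8, 6, 4] cursor@9
After 2 (next): list=[9, 5, 7, 8, 6, 4] cursor@5
After 3 (next): list=[9, 5, 7, 8, 6, 4] cursor@7
After 4 (insert_before(23)): list=[9, 5, 23, 7, 8, 6, 4] cursor@7
After 5 (insert_after(90)): list=[9, 5, 23, 7, 90, 8, 6, 4] cursor@7
After 6 (insert_before(89)): list=[9, 5, 23, 89, 7, 90, 8, 6, 4] cursor@7

Answer: 7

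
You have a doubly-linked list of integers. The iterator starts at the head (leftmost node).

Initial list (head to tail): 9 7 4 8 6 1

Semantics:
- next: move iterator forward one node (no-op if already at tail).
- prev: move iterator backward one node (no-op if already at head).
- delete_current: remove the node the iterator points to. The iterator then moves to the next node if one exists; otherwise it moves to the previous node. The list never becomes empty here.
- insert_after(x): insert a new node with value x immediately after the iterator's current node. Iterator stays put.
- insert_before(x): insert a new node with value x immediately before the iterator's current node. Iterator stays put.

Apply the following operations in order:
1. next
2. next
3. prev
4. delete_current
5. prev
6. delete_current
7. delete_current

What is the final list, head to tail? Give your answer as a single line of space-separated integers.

After 1 (next): list=[9, 7, 4, 8, 6, 1] cursor@7
After 2 (next): list=[9, 7, 4, 8, 6, 1] cursor@4
After 3 (prev): list=[9, 7, 4, 8, 6, 1] cursor@7
After 4 (delete_current): list=[9, 4, 8, 6, 1] cursor@4
After 5 (prev): list=[9, 4, 8, 6, 1] cursor@9
After 6 (delete_current): list=[4, 8, 6, 1] cursor@4
After 7 (delete_current): list=[8, 6, 1] cursor@8

Answer: 8 6 1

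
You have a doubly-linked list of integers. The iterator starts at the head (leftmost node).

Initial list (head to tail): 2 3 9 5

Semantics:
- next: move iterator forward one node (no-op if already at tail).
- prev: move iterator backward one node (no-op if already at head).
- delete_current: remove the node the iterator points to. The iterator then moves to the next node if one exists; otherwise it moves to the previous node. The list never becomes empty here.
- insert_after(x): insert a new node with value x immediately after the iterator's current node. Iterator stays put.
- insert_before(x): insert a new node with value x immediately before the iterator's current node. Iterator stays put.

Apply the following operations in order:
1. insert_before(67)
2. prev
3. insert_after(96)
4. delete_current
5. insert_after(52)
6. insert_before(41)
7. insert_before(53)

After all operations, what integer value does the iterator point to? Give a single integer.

Answer: 96

Derivation:
After 1 (insert_before(67)): list=[67, 2, 3, 9, 5] cursor@2
After 2 (prev): list=[67, 2, 3, 9, 5] cursor@67
After 3 (insert_after(96)): list=[67, 96, 2, 3, 9, 5] cursor@67
After 4 (delete_current): list=[96, 2, 3, 9, 5] cursor@96
After 5 (insert_after(52)): list=[96, 52, 2, 3, 9, 5] cursor@96
After 6 (insert_before(41)): list=[41, 96, 52, 2, 3, 9, 5] cursor@96
After 7 (insert_before(53)): list=[41, 53, 96, 52, 2, 3, 9, 5] cursor@96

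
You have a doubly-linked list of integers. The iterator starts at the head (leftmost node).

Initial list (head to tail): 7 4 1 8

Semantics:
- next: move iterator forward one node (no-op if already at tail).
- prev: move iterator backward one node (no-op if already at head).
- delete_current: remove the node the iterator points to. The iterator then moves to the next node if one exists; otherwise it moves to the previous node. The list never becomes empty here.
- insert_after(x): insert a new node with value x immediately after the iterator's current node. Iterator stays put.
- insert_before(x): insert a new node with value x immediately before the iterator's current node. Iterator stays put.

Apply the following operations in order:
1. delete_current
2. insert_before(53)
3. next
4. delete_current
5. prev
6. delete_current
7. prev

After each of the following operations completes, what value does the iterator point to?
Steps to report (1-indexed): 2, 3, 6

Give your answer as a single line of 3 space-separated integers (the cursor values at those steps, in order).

After 1 (delete_current): list=[4, 1, 8] cursor@4
After 2 (insert_before(53)): list=[53, 4, 1, 8] cursor@4
After 3 (next): list=[53, 4, 1, 8] cursor@1
After 4 (delete_current): list=[53, 4, 8] cursor@8
After 5 (prev): list=[53, 4, 8] cursor@4
After 6 (delete_current): list=[53, 8] cursor@8
After 7 (prev): list=[53, 8] cursor@53

Answer: 4 1 8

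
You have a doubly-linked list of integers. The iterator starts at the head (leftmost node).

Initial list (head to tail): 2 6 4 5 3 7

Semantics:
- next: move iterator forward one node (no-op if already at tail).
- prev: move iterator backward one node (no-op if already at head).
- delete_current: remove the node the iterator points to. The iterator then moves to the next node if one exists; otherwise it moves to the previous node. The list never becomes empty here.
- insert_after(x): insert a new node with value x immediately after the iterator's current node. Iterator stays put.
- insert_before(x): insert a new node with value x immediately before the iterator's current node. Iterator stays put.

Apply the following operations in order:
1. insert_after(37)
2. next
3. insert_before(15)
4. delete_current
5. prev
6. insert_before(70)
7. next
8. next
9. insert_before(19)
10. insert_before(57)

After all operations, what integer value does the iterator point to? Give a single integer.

Answer: 4

Derivation:
After 1 (insert_after(37)): list=[2, 37, 6, 4, 5, 3, 7] cursor@2
After 2 (next): list=[2, 37, 6, 4, 5, 3, 7] cursor@37
After 3 (insert_before(15)): list=[2, 15, 37, 6, 4, 5, 3, 7] cursor@37
After 4 (delete_current): list=[2, 15, 6, 4, 5, 3, 7] cursor@6
After 5 (prev): list=[2, 15, 6, 4, 5, 3, 7] cursor@15
After 6 (insert_before(70)): list=[2, 70, 15, 6, 4, 5, 3, 7] cursor@15
After 7 (next): list=[2, 70, 15, 6, 4, 5, 3, 7] cursor@6
After 8 (next): list=[2, 70, 15, 6, 4, 5, 3, 7] cursor@4
After 9 (insert_before(19)): list=[2, 70, 15, 6, 19, 4, 5, 3, 7] cursor@4
After 10 (insert_before(57)): list=[2, 70, 15, 6, 19, 57, 4, 5, 3, 7] cursor@4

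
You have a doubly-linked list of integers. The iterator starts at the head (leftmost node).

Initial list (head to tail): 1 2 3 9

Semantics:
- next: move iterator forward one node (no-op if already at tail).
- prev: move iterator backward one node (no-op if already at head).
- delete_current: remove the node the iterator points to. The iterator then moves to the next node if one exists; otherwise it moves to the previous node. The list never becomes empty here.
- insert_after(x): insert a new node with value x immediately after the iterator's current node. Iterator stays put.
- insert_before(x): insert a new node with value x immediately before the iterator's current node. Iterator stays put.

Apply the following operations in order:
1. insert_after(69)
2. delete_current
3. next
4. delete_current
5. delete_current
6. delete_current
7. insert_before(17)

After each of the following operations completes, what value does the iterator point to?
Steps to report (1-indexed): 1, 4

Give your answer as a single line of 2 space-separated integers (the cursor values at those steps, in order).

After 1 (insert_after(69)): list=[1, 69, 2, 3, 9] cursor@1
After 2 (delete_current): list=[69, 2, 3, 9] cursor@69
After 3 (next): list=[69, 2, 3, 9] cursor@2
After 4 (delete_current): list=[69, 3, 9] cursor@3
After 5 (delete_current): list=[69, 9] cursor@9
After 6 (delete_current): list=[69] cursor@69
After 7 (insert_before(17)): list=[17, 69] cursor@69

Answer: 1 3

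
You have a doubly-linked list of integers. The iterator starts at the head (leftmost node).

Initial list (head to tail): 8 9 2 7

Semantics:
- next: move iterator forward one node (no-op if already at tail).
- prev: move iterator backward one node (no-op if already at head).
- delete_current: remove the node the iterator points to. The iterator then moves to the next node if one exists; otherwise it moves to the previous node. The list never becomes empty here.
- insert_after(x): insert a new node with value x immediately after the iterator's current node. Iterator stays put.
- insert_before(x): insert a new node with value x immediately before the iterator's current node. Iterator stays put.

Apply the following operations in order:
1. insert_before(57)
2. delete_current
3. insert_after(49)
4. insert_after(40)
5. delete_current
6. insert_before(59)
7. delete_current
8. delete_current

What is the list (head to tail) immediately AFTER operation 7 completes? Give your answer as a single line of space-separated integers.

Answer: 57 59 49 2 7

Derivation:
After 1 (insert_before(57)): list=[57, 8, 9, 2, 7] cursor@8
After 2 (delete_current): list=[57, 9, 2, 7] cursor@9
After 3 (insert_after(49)): list=[57, 9, 49, 2, 7] cursor@9
After 4 (insert_after(40)): list=[57, 9, 40, 49, 2, 7] cursor@9
After 5 (delete_current): list=[57, 40, 49, 2, 7] cursor@40
After 6 (insert_before(59)): list=[57, 59, 40, 49, 2, 7] cursor@40
After 7 (delete_current): list=[57, 59, 49, 2, 7] cursor@49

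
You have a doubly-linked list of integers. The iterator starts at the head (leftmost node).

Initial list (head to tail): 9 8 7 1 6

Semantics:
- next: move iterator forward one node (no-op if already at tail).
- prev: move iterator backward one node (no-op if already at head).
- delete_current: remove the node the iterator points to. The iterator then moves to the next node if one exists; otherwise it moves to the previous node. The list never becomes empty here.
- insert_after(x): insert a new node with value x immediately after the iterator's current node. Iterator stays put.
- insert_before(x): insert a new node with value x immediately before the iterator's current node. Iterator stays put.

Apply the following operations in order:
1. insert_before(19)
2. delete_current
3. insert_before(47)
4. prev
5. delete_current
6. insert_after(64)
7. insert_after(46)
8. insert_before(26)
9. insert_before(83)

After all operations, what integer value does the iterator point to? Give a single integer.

Answer: 8

Derivation:
After 1 (insert_before(19)): list=[19, 9, 8, 7, 1, 6] cursor@9
After 2 (delete_current): list=[19, 8, 7, 1, 6] cursor@8
After 3 (insert_before(47)): list=[19, 47, 8, 7, 1, 6] cursor@8
After 4 (prev): list=[19, 47, 8, 7, 1, 6] cursor@47
After 5 (delete_current): list=[19, 8, 7, 1, 6] cursor@8
After 6 (insert_after(64)): list=[19, 8, 64, 7, 1, 6] cursor@8
After 7 (insert_after(46)): list=[19, 8, 46, 64, 7, 1, 6] cursor@8
After 8 (insert_before(26)): list=[19, 26, 8, 46, 64, 7, 1, 6] cursor@8
After 9 (insert_before(83)): list=[19, 26, 83, 8, 46, 64, 7, 1, 6] cursor@8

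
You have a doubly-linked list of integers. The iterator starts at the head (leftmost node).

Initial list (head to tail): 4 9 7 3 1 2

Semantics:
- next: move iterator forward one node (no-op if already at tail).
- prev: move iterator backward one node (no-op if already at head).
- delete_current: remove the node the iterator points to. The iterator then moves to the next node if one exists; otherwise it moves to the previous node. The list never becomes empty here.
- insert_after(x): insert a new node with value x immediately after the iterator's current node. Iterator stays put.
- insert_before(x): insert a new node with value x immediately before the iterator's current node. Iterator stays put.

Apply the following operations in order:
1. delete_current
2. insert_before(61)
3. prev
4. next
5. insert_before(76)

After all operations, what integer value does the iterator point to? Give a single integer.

Answer: 9

Derivation:
After 1 (delete_current): list=[9, 7, 3, 1, 2] cursor@9
After 2 (insert_before(61)): list=[61, 9, 7, 3, 1, 2] cursor@9
After 3 (prev): list=[61, 9, 7, 3, 1, 2] cursor@61
After 4 (next): list=[61, 9, 7, 3, 1, 2] cursor@9
After 5 (insert_before(76)): list=[61, 76, 9, 7, 3, 1, 2] cursor@9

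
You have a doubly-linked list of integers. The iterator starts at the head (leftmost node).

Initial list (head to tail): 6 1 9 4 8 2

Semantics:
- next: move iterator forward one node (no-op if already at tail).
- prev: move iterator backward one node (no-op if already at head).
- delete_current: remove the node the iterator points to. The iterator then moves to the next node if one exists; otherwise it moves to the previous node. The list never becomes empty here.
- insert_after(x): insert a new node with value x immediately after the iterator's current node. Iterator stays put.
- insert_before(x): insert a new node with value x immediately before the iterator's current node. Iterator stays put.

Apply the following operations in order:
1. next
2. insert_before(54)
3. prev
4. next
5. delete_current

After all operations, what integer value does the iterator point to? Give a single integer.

After 1 (next): list=[6, 1, 9, 4, 8, 2] cursor@1
After 2 (insert_before(54)): list=[6, 54, 1, 9, 4, 8, 2] cursor@1
After 3 (prev): list=[6, 54, 1, 9, 4, 8, 2] cursor@54
After 4 (next): list=[6, 54, 1, 9, 4, 8, 2] cursor@1
After 5 (delete_current): list=[6, 54, 9, 4, 8, 2] cursor@9

Answer: 9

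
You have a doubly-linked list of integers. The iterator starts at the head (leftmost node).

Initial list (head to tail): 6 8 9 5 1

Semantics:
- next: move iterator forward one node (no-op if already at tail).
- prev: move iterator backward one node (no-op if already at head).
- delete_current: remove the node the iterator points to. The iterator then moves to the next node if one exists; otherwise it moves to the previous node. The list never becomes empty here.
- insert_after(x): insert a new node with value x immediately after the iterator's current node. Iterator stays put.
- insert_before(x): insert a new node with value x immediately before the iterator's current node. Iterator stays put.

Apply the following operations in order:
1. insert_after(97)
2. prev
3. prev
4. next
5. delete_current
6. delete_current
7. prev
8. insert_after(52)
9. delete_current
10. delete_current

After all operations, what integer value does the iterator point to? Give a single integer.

After 1 (insert_after(97)): list=[6, 97, 8, 9, 5, 1] cursor@6
After 2 (prev): list=[6, 97, 8, 9, 5, 1] cursor@6
After 3 (prev): list=[6, 97, 8, 9, 5, 1] cursor@6
After 4 (next): list=[6, 97, 8, 9, 5, 1] cursor@97
After 5 (delete_current): list=[6, 8, 9, 5, 1] cursor@8
After 6 (delete_current): list=[6, 9, 5, 1] cursor@9
After 7 (prev): list=[6, 9, 5, 1] cursor@6
After 8 (insert_after(52)): list=[6, 52, 9, 5, 1] cursor@6
After 9 (delete_current): list=[52, 9, 5, 1] cursor@52
After 10 (delete_current): list=[9, 5, 1] cursor@9

Answer: 9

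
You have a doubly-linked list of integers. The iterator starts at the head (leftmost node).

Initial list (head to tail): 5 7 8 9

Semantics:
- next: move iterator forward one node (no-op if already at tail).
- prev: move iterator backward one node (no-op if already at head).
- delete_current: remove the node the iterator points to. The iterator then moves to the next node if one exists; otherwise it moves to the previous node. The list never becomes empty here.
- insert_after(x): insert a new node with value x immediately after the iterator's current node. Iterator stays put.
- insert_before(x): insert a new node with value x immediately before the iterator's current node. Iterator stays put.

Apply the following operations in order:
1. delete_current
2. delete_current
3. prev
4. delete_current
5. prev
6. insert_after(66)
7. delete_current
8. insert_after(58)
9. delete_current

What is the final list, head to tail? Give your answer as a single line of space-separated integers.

After 1 (delete_current): list=[7, 8, 9] cursor@7
After 2 (delete_current): list=[8, 9] cursor@8
After 3 (prev): list=[8, 9] cursor@8
After 4 (delete_current): list=[9] cursor@9
After 5 (prev): list=[9] cursor@9
After 6 (insert_after(66)): list=[9, 66] cursor@9
After 7 (delete_current): list=[66] cursor@66
After 8 (insert_after(58)): list=[66, 58] cursor@66
After 9 (delete_current): list=[58] cursor@58

Answer: 58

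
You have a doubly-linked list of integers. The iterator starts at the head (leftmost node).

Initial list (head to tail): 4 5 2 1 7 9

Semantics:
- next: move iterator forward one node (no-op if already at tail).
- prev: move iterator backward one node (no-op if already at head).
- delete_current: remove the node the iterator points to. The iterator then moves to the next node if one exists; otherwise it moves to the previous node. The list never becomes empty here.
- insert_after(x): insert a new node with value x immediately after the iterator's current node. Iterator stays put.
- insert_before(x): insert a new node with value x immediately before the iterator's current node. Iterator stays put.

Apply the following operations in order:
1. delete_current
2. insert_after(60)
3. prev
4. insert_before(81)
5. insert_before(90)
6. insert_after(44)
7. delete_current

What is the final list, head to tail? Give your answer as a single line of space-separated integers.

After 1 (delete_current): list=[5, 2, 1, 7, 9] cursor@5
After 2 (insert_after(60)): list=[5, 60, 2, 1, 7, 9] cursor@5
After 3 (prev): list=[5, 60, 2, 1, 7, 9] cursor@5
After 4 (insert_before(81)): list=[81, 5, 60, 2, 1, 7, 9] cursor@5
After 5 (insert_before(90)): list=[81, 90, 5, 60, 2, 1, 7, 9] cursor@5
After 6 (insert_after(44)): list=[81, 90, 5, 44, 60, 2, 1, 7, 9] cursor@5
After 7 (delete_current): list=[81, 90, 44, 60, 2, 1, 7, 9] cursor@44

Answer: 81 90 44 60 2 1 7 9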